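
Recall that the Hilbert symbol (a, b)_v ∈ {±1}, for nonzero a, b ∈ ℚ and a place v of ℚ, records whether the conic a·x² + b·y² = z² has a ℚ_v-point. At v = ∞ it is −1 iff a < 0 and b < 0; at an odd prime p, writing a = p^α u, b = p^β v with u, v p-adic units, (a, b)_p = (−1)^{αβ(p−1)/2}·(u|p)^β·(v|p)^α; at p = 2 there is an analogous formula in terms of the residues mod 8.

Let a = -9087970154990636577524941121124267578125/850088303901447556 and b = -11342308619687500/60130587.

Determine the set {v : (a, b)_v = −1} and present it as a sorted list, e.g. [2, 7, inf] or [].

(a, b) ≡ (-1343965, -1458345) mod (ℚ^×)²; places V = {2, 3, 5, 7, 11, 13, 17, 19, 23, 29, 37, 43, 47, ∞}.
(a,b)_47: α=5, u≡1; β=2, v≡17 (mod 47); (1|47)=+1, (17|47)=+1; sign (−1)^0·+1^2·+1^5 = +1.
(a,b)_17: α=2, u≡4; β=1, v≡10 (mod 17); (4|17)=+1, (10|17)=-1; sign (−1)^0·+1^1·-1^2 = +1.
(a,b)_13: α=4, u≡9; β=2, v≡8 (mod 13); (9|13)=+1, (8|13)=-1; sign (−1)^0·+1^2·-1^4 = +1.
(a,b)_37: α=-4, u≡18; β=-2, v≡3 (mod 37); (18|37)=-1, (3|37)=+1; sign (−1)^0·-1^-2·+1^-4 = +1.
(a,b)_5: α=15, u≡3; β=7, v≡4 (mod 5); (3|5)=-1, (4|5)=+1; sign (−1)^0·-1^7·+1^15 = -1.
(a,b)_2: α=-2, β=2; u≡3, v≡7 (mod 8); ε(u)ε(v)=1·1, αω(v)=-2·0, βω(u)=2·1; sum ≡ 1  ⇒  -1.
(a,b)_∞: sgn(-1343965)=−, sgn(-1458345)=−, so -1.
(a,b)_11: α=-8, u≡9; β=-4, v≡10 (mod 11); (9|11)=+1, (10|11)=-1; sign (−1)^0·+1^-4·-1^-8 = +1.
(a,b)_19: α=3, u≡8; β=1, v≡11 (mod 19); (8|19)=-1, (11|19)=+1; sign (−1)^1·-1^1·+1^3 = +1.
(a,b)_23: α=-2, u≡5; β=0, v≡2 (mod 23); (5|23)=-1, (2|23)=+1; sign (−1)^0·-1^0·+1^-2 = +1.
(a,b)_7: α=3, u≡1; β=1, v≡3 (mod 7); (1|7)=+1, (3|7)=-1; sign (−1)^1·+1^1·-1^3 = +1.
(a,b)_29: α=2, u≡11; β=0, v≡16 (mod 29); (11|29)=-1, (16|29)=+1; sign (−1)^0·-1^0·+1^2 = +1.
(a,b)_43: α=3, u≡38; β=1, v≡3 (mod 43); (38|43)=+1, (3|43)=-1; sign (−1)^1·+1^1·-1^3 = +1.
(a,b)_3: α=0, u≡2; β=-1, v≡2 (mod 3); (2|3)=-1, (2|3)=-1; sign (−1)^0·-1^-1·-1^0 = -1.
Ram(-1343965, -1458345) = {2, 3, 5, ∞}; no ℚ_2-point on the conic.

[2, 3, 5, inf]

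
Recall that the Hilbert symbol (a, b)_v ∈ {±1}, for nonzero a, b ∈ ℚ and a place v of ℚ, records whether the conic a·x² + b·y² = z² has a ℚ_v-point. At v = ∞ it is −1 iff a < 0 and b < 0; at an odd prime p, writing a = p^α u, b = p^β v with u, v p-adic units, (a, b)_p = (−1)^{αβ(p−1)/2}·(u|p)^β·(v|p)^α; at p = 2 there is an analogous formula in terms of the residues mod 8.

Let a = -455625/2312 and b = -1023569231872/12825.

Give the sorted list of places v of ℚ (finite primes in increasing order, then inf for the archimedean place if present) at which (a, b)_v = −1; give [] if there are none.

(a, b) ≡ (-2, -10659) mod (ℚ^×)²; places V = {2, 3, 5, 11, 17, 19, ∞}.
(a,b)_11: α=0, u≡3; β=1, v≡2 (mod 11); (3|11)=+1, (2|11)=-1; sign (−1)^0·+1^1·-1^0 = +1.
(a,b)_2: α=-3, β=16; u≡7, v≡5 (mod 8); ε(u)ε(v)=1·0, αω(v)=-3·1, βω(u)=16·0; sum ≡ 1  ⇒  -1.
(a,b)_3: α=6, u≡1; β=-3, v≡2 (mod 3); (1|3)=+1, (2|3)=-1; sign (−1)^0·+1^-3·-1^6 = +1.
(a,b)_5: α=4, u≡3; β=-2, v≡1 (mod 5); (3|5)=-1, (1|5)=+1; sign (−1)^0·-1^-2·+1^4 = +1.
(a,b)_19: α=0, u≡4; β=-1, v≡5 (mod 19); (4|19)=+1, (5|19)=+1; sign (−1)^0·+1^-1·+1^0 = +1.
(a,b)_∞: sgn(-2)=−, sgn(-10659)=−, so -1.
(a,b)_17: α=-2, u≡16; β=5, v≡13 (mod 17); (16|17)=+1, (13|17)=+1; sign (−1)^0·+1^5·+1^-2 = +1.
|Ram(-2, -10659)| = 2, even; anisotropic at {2, ∞}.

[2, inf]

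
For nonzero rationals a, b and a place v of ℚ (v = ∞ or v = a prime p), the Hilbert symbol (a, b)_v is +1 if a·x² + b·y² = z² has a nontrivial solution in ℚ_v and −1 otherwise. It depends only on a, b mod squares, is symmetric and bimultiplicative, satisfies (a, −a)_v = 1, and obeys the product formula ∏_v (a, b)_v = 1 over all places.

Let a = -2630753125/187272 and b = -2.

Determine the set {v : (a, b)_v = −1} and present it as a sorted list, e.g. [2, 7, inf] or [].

[5, 7, 13, inf]

Mod squares: a ≡ -10010, b ≡ -2. Check v ∈ {∞, 2, 3, 5, 7, 11, 13, 17, 29}.
v=29: a=29^2·(≡4), b=29^0·(≡27) mod 29; (4|29)=+1, (27|29)=-1; (−1)^{2·0·14}·(+1)^0·(-1)^2 = +1.
v=2: v_2(a)=-3, v_2(b)=1; units ≡ 3, 7 (mod 8); ε·ε+αω+βω = 1·1+-3·0+1·1 ≡ 0  ⇒  (a,b)_2 = +1.
v=5: a=5^5·(≡2), b=5^0·(≡3) mod 5; (2|5)=-1, (3|5)=-1; (−1)^{5·0·2}·(-1)^0·(-1)^5 = -1.
v=13: a=13^1·(≡12), b=13^0·(≡11) mod 13; (12|13)=+1, (11|13)=-1; (−1)^{1·0·6}·(+1)^0·(-1)^1 = -1.
v=11: a=11^1·(≡5), b=11^0·(≡9) mod 11; (5|11)=+1, (9|11)=+1; (−1)^{1·0·5}·(+1)^0·(+1)^1 = +1.
v=7: a=7^1·(≡5), b=7^0·(≡5) mod 7; (5|7)=-1, (5|7)=-1; (−1)^{1·0·3}·(-1)^0·(-1)^1 = -1.
v=17: a=17^-2·(≡10), b=17^0·(≡15) mod 17; (10|17)=-1, (15|17)=+1; (−1)^{-2·0·8}·(-1)^0·(+1)^-2 = +1.
v=3: a=3^-4·(≡1), b=3^0·(≡1) mod 3; (1|3)=+1, (1|3)=+1; (−1)^{-4·0·1}·(+1)^0·(+1)^-4 = +1.
v=∞: -10010 < 0 and -2 < 0  ⇒  (a,b)_∞ = -1.
|Ram(-10010, -2)| = 4, even; anisotropic at {5, 7, 13, ∞}.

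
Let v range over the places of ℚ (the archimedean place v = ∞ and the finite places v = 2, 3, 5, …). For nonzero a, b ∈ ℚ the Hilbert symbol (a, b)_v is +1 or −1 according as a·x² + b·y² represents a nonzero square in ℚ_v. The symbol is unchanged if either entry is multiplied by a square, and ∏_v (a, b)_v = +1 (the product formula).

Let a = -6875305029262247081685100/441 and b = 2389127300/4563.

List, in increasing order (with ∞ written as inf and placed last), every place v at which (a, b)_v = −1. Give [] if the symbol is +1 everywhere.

[3, 17, 23, 41]

(a, b) ≡ (-1891699, 1462731) mod (ℚ^×)²; places V = {2, 3, 5, 7, 13, 17, 23, 29, 37, 41, 43, ∞}.
(a,b)_∞: sgn(-1891699)=−, sgn(1462731)=+, so +1.
(a,b)_5: α=2, u≡1; β=2, v≡4 (mod 5); (1|5)=+1, (4|5)=+1; sign (−1)^0·+1^2·+1^2 = +1.
(a,b)_2: α=2, β=2; u≡5, v≡3 (mod 8); ε(u)ε(v)=0·1, αω(v)=2·1, βω(u)=2·1; sum ≡ 0  ⇒  +1.
(a,b)_37: α=1, u≡16; β=0, v≡25 (mod 37); (16|37)=+1, (25|37)=+1; sign (−1)^0·+1^0·+1^1 = +1.
(a,b)_29: α=3, u≡27; β=1, v≡21 (mod 29); (27|29)=-1, (21|29)=-1; sign (−1)^0·-1^1·-1^3 = +1.
(a,b)_17: α=4, u≡7; β=1, v≡6 (mod 17); (7|17)=-1, (6|17)=-1; sign (−1)^0·-1^1·-1^4 = -1.
(a,b)_13: α=0, u≡10; β=-2, v≡1 (mod 13); (10|13)=+1, (1|13)=+1; sign (−1)^0·+1^-2·+1^0 = +1.
(a,b)_41: α=1, u≡3; β=0, v≡19 (mod 41); (3|41)=-1, (19|41)=-1; sign (−1)^0·-1^0·-1^1 = -1.
(a,b)_43: α=3, u≡2; β=1, v≡31 (mod 43); (2|43)=-1, (31|43)=+1; sign (−1)^1·-1^1·+1^3 = +1.
(a,b)_23: α=4, u≡22; β=1, v≡12 (mod 23); (22|23)=-1, (12|23)=+1; sign (−1)^0·-1^1·+1^4 = -1.
(a,b)_7: α=-2, u≡2; β=2, v≡2 (mod 7); (2|7)=+1, (2|7)=+1; sign (−1)^0·+1^2·+1^-2 = +1.
(a,b)_3: α=-2, u≡2; β=-3, v≡2 (mod 3); (2|3)=-1, (2|3)=-1; sign (−1)^0·-1^-3·-1^-2 = -1.
|Ram(-1891699, 1462731)| = 4, even; anisotropic at {3, 17, 23, 41}.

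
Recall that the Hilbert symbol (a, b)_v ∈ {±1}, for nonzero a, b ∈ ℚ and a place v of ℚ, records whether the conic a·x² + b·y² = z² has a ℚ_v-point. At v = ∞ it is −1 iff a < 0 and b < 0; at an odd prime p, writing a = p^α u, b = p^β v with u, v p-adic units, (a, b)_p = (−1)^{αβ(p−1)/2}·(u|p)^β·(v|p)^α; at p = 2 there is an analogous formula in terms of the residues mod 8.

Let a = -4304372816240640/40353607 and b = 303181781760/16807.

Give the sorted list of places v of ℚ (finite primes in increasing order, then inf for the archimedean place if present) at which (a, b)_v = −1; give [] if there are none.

[2, 7]

(a, b) ≡ (-2730, 5005) mod (ℚ^×)²; places V = {2, 3, 5, 7, 11, 13, ∞}.
(a,b)_7: α=-9, u≡4; β=-5, v≡4 (mod 7); (4|7)=+1, (4|7)=+1; sign (−1)^1·+1^-5·+1^-9 = -1.
(a,b)_11: α=6, u≡9; β=3, v≡4 (mod 11); (9|11)=+1, (4|11)=+1; sign (−1)^0·+1^3·+1^6 = +1.
(a,b)_∞: sgn(-2730)=−, sgn(5005)=+, so +1.
(a,b)_2: α=13, β=8; u≡3, v≡5 (mod 8); ε(u)ε(v)=1·0, αω(v)=13·1, βω(u)=8·1; sum ≡ 1  ⇒  -1.
(a,b)_5: α=1, u≡1; β=1, v≡1 (mod 5); (1|5)=+1, (1|5)=+1; sign (−1)^0·+1^1·+1^1 = +1.
(a,b)_3: α=3, u≡2; β=4, v≡1 (mod 3); (2|3)=-1, (1|3)=+1; sign (−1)^0·-1^4·+1^3 = +1.
(a,b)_13: α=3, u≡11; β=3, v≡7 (mod 13); (11|13)=-1, (7|13)=-1; sign (−1)^0·-1^3·-1^3 = +1.
(-2730, 5005 / ℚ) ramifies at {2, 7}: a division algebra.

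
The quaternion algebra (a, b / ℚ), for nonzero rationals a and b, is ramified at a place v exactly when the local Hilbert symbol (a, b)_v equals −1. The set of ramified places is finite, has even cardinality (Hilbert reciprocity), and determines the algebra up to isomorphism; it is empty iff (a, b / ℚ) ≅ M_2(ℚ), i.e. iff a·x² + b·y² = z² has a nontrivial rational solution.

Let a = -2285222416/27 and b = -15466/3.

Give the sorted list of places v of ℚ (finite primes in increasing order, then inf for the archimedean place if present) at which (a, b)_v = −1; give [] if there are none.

[2, 3, 11, inf]

Mod squares: a ≡ -3, b ≡ -46398. Check v ∈ {∞, 2, 3, 11, 17, 19, 37}.
v=37: a=37^2·(≡12), b=37^1·(≡21) mod 37; (12|37)=+1, (21|37)=+1; (−1)^{2·1·18}·(+1)^1·(+1)^2 = +1.
v=2: v_2(a)=4, v_2(b)=1; units ≡ 5, 1 (mod 8); ε·ε+αω+βω = 0·0+4·0+1·1 ≡ 1  ⇒  (a,b)_2 = -1.
v=19: a=19^2·(≡11), b=19^1·(≡1) mod 19; (11|19)=+1, (1|19)=+1; (−1)^{2·1·9}·(+1)^1·(+1)^2 = +1.
v=17: a=17^2·(≡7), b=17^0·(≡7) mod 17; (7|17)=-1, (7|17)=-1; (−1)^{2·0·8}·(-1)^0·(-1)^2 = +1.
v=3: a=3^-3·(≡2), b=3^-1·(≡2) mod 3; (2|3)=-1, (2|3)=-1; (−1)^{-3·-1·1}·(-1)^-1·(-1)^-3 = -1.
v=11: a=11^0·(≡8), b=11^1·(≡8) mod 11; (8|11)=-1, (8|11)=-1; (−1)^{0·1·5}·(-1)^1·(-1)^0 = -1.
v=∞: -3 < 0 and -46398 < 0  ⇒  (a,b)_∞ = -1.
(-3, -46398 / ℚ) ramifies at {2, 3, 11, ∞}: a division algebra.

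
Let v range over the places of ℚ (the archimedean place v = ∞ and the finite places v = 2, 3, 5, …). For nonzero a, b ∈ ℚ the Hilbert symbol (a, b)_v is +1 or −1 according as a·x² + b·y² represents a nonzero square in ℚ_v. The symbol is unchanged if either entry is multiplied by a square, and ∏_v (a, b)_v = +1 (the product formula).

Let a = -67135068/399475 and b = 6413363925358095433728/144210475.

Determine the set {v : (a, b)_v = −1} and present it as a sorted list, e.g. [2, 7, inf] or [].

[2, 11, 13, 23]

Mod squares: a ≡ -437437, b ≡ 39767. Check v ∈ {∞, 2, 3, 5, 7, 11, 13, 19, 23, 29}.
v=13: a=13^1·(≡6), b=13^3·(≡12) mod 13; (6|13)=-1, (12|13)=+1; (−1)^{1·3·6}·(-1)^3·(+1)^1 = -1.
v=11: a=11^1·(≡3), b=11^4·(≡7) mod 11; (3|11)=+1, (7|11)=-1; (−1)^{1·4·5}·(+1)^4·(-1)^1 = -1.
v=23: a=23^1·(≡18), b=23^3·(≡4) mod 23; (18|23)=+1, (4|23)=+1; (−1)^{1·3·11}·(+1)^3·(+1)^1 = -1.
v=29: a=29^-2·(≡7), b=29^-2·(≡2) mod 29; (7|29)=+1, (2|29)=-1; (−1)^{-2·-2·14}·(+1)^-2·(-1)^-2 = +1.
v=5: a=5^-2·(≡3), b=5^-2·(≡2) mod 5; (3|5)=-1, (2|5)=-1; (−1)^{-2·-2·2}·(-1)^-2·(-1)^-2 = +1.
v=3: a=3^6·(≡2), b=3^6·(≡2) mod 3; (2|3)=-1, (2|3)=-1; (−1)^{6·6·1}·(-1)^6·(-1)^6 = +1.
v=19: a=19^-1·(≡11), b=19^-3·(≡14) mod 19; (11|19)=+1, (14|19)=-1; (−1)^{-1·-3·9}·(+1)^-3·(-1)^-1 = +1.
v=2: v_2(a)=2, v_2(b)=16; units ≡ 3, 7 (mod 8); ε·ε+αω+βω = 1·1+2·0+16·1 ≡ 1  ⇒  (a,b)_2 = -1.
v=7: a=7^1·(≡3), b=7^3·(≡2) mod 7; (3|7)=-1, (2|7)=+1; (−1)^{1·3·3}·(-1)^3·(+1)^1 = +1.
v=∞: -437437 < 0 and 39767 > 0  ⇒  (a,b)_∞ = +1.
Ram(-437437, 39767) = {2, 11, 13, 23}; no ℚ_2-point on the conic.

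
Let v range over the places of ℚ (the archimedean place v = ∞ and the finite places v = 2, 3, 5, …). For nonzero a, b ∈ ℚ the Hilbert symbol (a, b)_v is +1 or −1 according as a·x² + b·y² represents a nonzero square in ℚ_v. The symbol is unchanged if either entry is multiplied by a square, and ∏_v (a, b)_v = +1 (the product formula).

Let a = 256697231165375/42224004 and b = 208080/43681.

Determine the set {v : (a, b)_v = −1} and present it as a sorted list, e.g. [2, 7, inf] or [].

[5, 13]

Mod squares: a ≡ 20735, b ≡ 5. Check v ∈ {∞, 2, 3, 5, 7, 11, 13, 17, 19, 29}.
v=7: a=7^2·(≡1), b=7^0·(≡5) mod 7; (1|7)=+1, (5|7)=-1; (−1)^{2·0·3}·(+1)^0·(-1)^2 = +1.
v=3: a=3^-4·(≡2), b=3^2·(≡2) mod 3; (2|3)=-1, (2|3)=-1; (−1)^{-4·2·1}·(-1)^2·(-1)^-4 = +1.
v=∞: 20735 > 0 and 5 > 0  ⇒  (a,b)_∞ = +1.
v=17: a=17^4·(≡10), b=17^2·(≡5) mod 17; (10|17)=-1, (5|17)=-1; (−1)^{4·2·8}·(-1)^2·(-1)^4 = +1.
v=13: a=13^1·(≡9), b=13^0·(≡2) mod 13; (9|13)=+1, (2|13)=-1; (−1)^{1·0·6}·(+1)^0·(-1)^1 = -1.
v=29: a=29^1·(≡14), b=29^0·(≡9) mod 29; (14|29)=-1, (9|29)=+1; (−1)^{1·0·14}·(-1)^0·(+1)^1 = +1.
v=19: a=19^-4·(≡6), b=19^-2·(≡7) mod 19; (6|19)=+1, (7|19)=+1; (−1)^{-4·-2·9}·(+1)^-2·(+1)^-4 = +1.
v=2: v_2(a)=-2, v_2(b)=4; units ≡ 7, 5 (mod 8); ε·ε+αω+βω = 1·0+-2·1+4·0 ≡ 0  ⇒  (a,b)_2 = +1.
v=5: a=5^3·(≡2), b=5^1·(≡1) mod 5; (2|5)=-1, (1|5)=+1; (−1)^{3·1·2}·(-1)^1·(+1)^3 = -1.
v=11: a=11^3·(≡5), b=11^-2·(≡9) mod 11; (5|11)=+1, (9|11)=+1; (−1)^{3·-2·5}·(+1)^-2·(+1)^3 = +1.
Ram(20735, 5) = {5, 13}; no ℚ_5-point on the conic.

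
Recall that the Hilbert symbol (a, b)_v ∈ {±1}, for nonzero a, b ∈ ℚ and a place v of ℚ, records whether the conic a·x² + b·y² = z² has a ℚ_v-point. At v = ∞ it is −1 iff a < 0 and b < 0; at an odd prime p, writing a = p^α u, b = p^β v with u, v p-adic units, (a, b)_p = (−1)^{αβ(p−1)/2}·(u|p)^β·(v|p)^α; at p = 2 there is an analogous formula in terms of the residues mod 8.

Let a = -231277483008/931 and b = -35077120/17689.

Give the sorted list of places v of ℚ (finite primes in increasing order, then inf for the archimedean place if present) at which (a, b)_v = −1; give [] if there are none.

[5, 11, 17, 19, 31, inf]

Mod squares: a ≡ -52978783, b ≡ -34255. Check v ∈ {∞, 2, 3, 5, 7, 11, 13, 17, 19, 31, 37}.
v=31: a=31^1·(≡6), b=31^1·(≡12) mod 31; (6|31)=-1, (12|31)=-1; (−1)^{1·1·15}·(-1)^1·(-1)^1 = -1.
v=13: a=13^1·(≡12), b=13^1·(≡3) mod 13; (12|13)=+1, (3|13)=+1; (−1)^{1·1·6}·(+1)^1·(+1)^1 = +1.
v=37: a=37^1·(≡36), b=37^0·(≡9) mod 37; (36|37)=+1, (9|37)=+1; (−1)^{1·0·18}·(+1)^0·(+1)^1 = +1.
v=2: v_2(a)=10, v_2(b)=10; units ≡ 1, 1 (mod 8); ε·ε+αω+βω = 0·0+10·0+10·0 ≡ 0  ⇒  (a,b)_2 = +1.
v=7: a=7^-2·(≡6), b=7^-2·(≡5) mod 7; (6|7)=-1, (5|7)=-1; (−1)^{-2·-2·3}·(-1)^-2·(-1)^-2 = +1.
v=3: a=3^4·(≡2), b=3^0·(≡2) mod 3; (2|3)=-1, (2|3)=-1; (−1)^{4·0·1}·(-1)^0·(-1)^4 = +1.
v=19: a=19^-1·(≡4), b=19^-2·(≡10) mod 19; (4|19)=+1, (10|19)=-1; (−1)^{-1·-2·9}·(+1)^-2·(-1)^-1 = -1.
v=∞: -52978783 < 0 and -34255 < 0  ⇒  (a,b)_∞ = -1.
v=5: a=5^0·(≡2), b=5^1·(≡4) mod 5; (2|5)=-1, (4|5)=+1; (−1)^{0·1·2}·(-1)^1·(+1)^0 = -1.
v=17: a=17^1·(≡14), b=17^1·(≡13) mod 17; (14|17)=-1, (13|17)=+1; (−1)^{1·1·8}·(-1)^1·(+1)^1 = -1.
v=11: a=11^1·(≡3), b=11^0·(≡10) mod 11; (3|11)=+1, (10|11)=-1; (−1)^{1·0·5}·(+1)^0·(-1)^1 = -1.
(-52978783, -34255 / ℚ) ramifies at {5, 11, 17, 19, 31, ∞}: a division algebra.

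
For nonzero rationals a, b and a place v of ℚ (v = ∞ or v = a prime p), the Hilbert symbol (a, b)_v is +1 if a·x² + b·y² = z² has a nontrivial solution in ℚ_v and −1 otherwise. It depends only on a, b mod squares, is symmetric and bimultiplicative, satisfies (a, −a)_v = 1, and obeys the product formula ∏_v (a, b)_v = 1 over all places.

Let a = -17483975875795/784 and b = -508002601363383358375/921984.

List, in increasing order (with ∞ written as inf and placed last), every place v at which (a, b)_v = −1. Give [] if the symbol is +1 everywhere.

(a, b) ≡ (-5059195, -394617210) mod (ℚ^×)²; places V = {2, 3, 5, 7, 11, 13, 23, 29, 37, 41, ∞}.
(a,b)_37: α=1, u≡17; β=1, v≡5 (mod 37); (17|37)=-1, (5|37)=-1; sign (−1)^0·-1^1·-1^1 = +1.
(a,b)_2: α=-4, β=-7; u≡5, v≡3 (mod 8); ε(u)ε(v)=0·1, αω(v)=-4·1, βω(u)=-7·1; sum ≡ 1  ⇒  -1.
(a,b)_29: α=1, u≡23; β=1, v≡28 (mod 29); (23|29)=+1, (28|29)=+1; sign (−1)^0·+1^1·+1^1 = +1.
(a,b)_3: α=0, u≡2; β=-1, v≡1 (mod 3); (2|3)=-1, (1|3)=+1; sign (−1)^0·-1^-1·+1^0 = -1.
(a,b)_5: α=1, u≡4; β=3, v≡2 (mod 5); (4|5)=+1, (2|5)=-1; sign (−1)^0·+1^3·-1^1 = -1.
(a,b)_23: α=1, u≡10; β=3, v≡11 (mod 23); (10|23)=-1, (11|23)=-1; sign (−1)^1·-1^3·-1^1 = -1.
(a,b)_13: α=4, u≡2; β=7, v≡10 (mod 13); (2|13)=-1, (10|13)=+1; sign (−1)^0·-1^7·+1^4 = -1.
(a,b)_41: α=1, u≡14; β=1, v≡30 (mod 41); (14|41)=-1, (30|41)=-1; sign (−1)^0·-1^1·-1^1 = +1.
(a,b)_7: α=-2, u≡6; β=-4, v≡3 (mod 7); (6|7)=-1, (3|7)=-1; sign (−1)^0·-1^-4·-1^-2 = +1.
(a,b)_11: α=2, u≡7; β=2, v≡8 (mod 11); (7|11)=-1, (8|11)=-1; sign (−1)^0·-1^2·-1^2 = +1.
(a,b)_∞: sgn(-5059195)=−, sgn(-394617210)=−, so -1.
|Ram(-5059195, -394617210)| = 6, even; anisotropic at {2, 3, 5, 13, 23, ∞}.

[2, 3, 5, 13, 23, inf]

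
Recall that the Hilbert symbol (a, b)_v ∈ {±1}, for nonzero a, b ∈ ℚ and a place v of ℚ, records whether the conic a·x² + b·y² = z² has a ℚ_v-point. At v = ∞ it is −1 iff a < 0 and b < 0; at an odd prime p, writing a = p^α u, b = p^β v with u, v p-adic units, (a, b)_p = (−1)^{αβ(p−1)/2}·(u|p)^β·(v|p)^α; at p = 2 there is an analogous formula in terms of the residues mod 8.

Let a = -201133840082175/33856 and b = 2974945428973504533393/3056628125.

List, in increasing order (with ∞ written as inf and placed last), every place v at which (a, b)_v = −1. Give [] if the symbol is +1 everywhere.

[3, 5]

(a, b) ≡ (-7, 165) mod (ℚ^×)²; places V = {2, 3, 5, 7, 11, 13, 17, 19, 23, 43, 53, ∞}.
(a,b)_7: α=5, u≡5; β=10, v≡1 (mod 7); (5|7)=-1, (1|7)=+1; sign (−1)^0·-1^10·+1^5 = +1.
(a,b)_23: α=-2, u≡1; β=-2, v≡2 (mod 23); (1|23)=+1, (2|23)=+1; sign (−1)^0·+1^-2·+1^-2 = +1.
(a,b)_13: α=2, u≡8; β=0, v≡3 (mod 13); (8|13)=-1, (3|13)=+1; sign (−1)^0·-1^0·+1^2 = +1.
(a,b)_∞: sgn(-7)=−, sgn(165)=+, so +1.
(a,b)_5: α=2, u≡3; β=-5, v≡3 (mod 5); (3|5)=-1, (3|5)=-1; sign (−1)^0·-1^-5·-1^2 = -1.
(a,b)_43: α=0, u≡38; β=-2, v≡1 (mod 43); (38|43)=+1, (1|43)=+1; sign (−1)^0·+1^-2·+1^0 = +1.
(a,b)_17: α=2, u≡3; β=2, v≡10 (mod 17); (3|17)=-1, (10|17)=-1; sign (−1)^0·-1^2·-1^2 = +1.
(a,b)_53: α=0, u≡29; β=2, v≡40 (mod 53); (29|53)=+1, (40|53)=+1; sign (−1)^0·+1^2·+1^0 = +1.
(a,b)_11: α=2, u≡5; β=3, v≡1 (mod 11); (5|11)=+1, (1|11)=+1; sign (−1)^0·+1^3·+1^2 = +1.
(a,b)_19: α=0, u≡13; β=2, v≡14 (mod 19); (13|19)=-1, (14|19)=-1; sign (−1)^0·-1^2·-1^0 = +1.
(a,b)_2: α=-6, β=0; u≡1, v≡5 (mod 8); ε(u)ε(v)=0·0, αω(v)=-6·1, βω(u)=0·0; sum ≡ 0  ⇒  +1.
(a,b)_3: α=4, u≡2; β=3, v≡1 (mod 3); (2|3)=-1, (1|3)=+1; sign (−1)^0·-1^3·+1^4 = -1.
Ram(-7, 165) = {3, 5}; no ℚ_3-point on the conic.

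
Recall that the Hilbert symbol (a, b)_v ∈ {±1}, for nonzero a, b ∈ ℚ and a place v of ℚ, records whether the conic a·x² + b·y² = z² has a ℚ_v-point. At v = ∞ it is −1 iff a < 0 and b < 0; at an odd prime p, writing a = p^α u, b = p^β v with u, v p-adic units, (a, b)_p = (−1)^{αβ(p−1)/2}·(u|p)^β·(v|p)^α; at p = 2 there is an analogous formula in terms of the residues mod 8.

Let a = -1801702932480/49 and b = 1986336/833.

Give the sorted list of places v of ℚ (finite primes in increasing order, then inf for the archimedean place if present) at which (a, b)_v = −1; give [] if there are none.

(a, b) ≡ (-2805, 1938) mod (ℚ^×)²; places V = {2, 3, 5, 7, 11, 17, 19, ∞}.
(a,b)_5: α=1, u≡1; β=0, v≡2 (mod 5); (1|5)=+1, (2|5)=-1; sign (−1)^0·+1^0·-1^1 = -1.
(a,b)_∞: sgn(-2805)=−, sgn(1938)=+, so +1.
(a,b)_19: α=0, u≡6; β=1, v≡17 (mod 19); (6|19)=+1, (17|19)=+1; sign (−1)^0·+1^1·+1^0 = +1.
(a,b)_11: α=3, u≡1; β=2, v≡6 (mod 11); (1|11)=+1, (6|11)=-1; sign (−1)^0·+1^2·-1^3 = -1.
(a,b)_17: α=1, u≡3; β=-1, v≡6 (mod 17); (3|17)=-1, (6|17)=-1; sign (−1)^0·-1^-1·-1^1 = +1.
(a,b)_3: α=5, u≡1; β=3, v≡1 (mod 3); (1|3)=+1, (1|3)=+1; sign (−1)^1·+1^3·+1^5 = -1.
(a,b)_2: α=16, β=5; u≡3, v≡1 (mod 8); ε(u)ε(v)=1·0, αω(v)=16·0, βω(u)=5·1; sum ≡ 1  ⇒  -1.
(a,b)_7: α=-2, u≡4; β=-2, v≡3 (mod 7); (4|7)=+1, (3|7)=-1; sign (−1)^0·+1^-2·-1^-2 = +1.
(-2805, 1938 / ℚ) ramifies at {2, 3, 5, 11}: a division algebra.

[2, 3, 5, 11]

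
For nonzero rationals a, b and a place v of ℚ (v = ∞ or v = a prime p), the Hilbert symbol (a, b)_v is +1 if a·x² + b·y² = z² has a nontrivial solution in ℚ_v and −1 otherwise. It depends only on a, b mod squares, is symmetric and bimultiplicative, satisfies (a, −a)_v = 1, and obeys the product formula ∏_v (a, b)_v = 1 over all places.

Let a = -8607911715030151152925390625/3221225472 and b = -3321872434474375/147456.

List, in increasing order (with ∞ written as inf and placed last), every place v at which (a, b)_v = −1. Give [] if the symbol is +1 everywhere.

[3, 17, 37, inf]

Mod squares: a ≡ -1111443, b ≡ -31. Check v ∈ {∞, 2, 3, 5, 17, 19, 31, 37}.
v=∞: -1111443 < 0 and -31 < 0  ⇒  (a,b)_∞ = -1.
v=37: a=37^3·(≡13), b=37^2·(≡22) mod 37; (13|37)=-1, (22|37)=-1; (−1)^{3·2·18}·(-1)^2·(-1)^3 = -1.
v=3: a=3^-1·(≡1), b=3^-2·(≡2) mod 3; (1|3)=+1, (2|3)=-1; (−1)^{-1·-2·1}·(+1)^-2·(-1)^-1 = -1.
v=5: a=5^8·(≡3), b=5^4·(≡1) mod 5; (3|5)=-1, (1|5)=+1; (−1)^{8·4·2}·(-1)^4·(+1)^8 = +1.
v=31: a=31^5·(≡10), b=31^3·(≡27) mod 31; (10|31)=+1, (27|31)=-1; (−1)^{5·3·15}·(+1)^3·(-1)^5 = +1.
v=19: a=19^7·(≡9), b=19^4·(≡7) mod 19; (9|19)=+1, (7|19)=+1; (−1)^{7·4·9}·(+1)^4·(+1)^7 = +1.
v=17: a=17^1·(≡12), b=17^0·(≡7) mod 17; (12|17)=-1, (7|17)=-1; (−1)^{1·0·8}·(-1)^0·(-1)^1 = -1.
v=2: v_2(a)=-30, v_2(b)=-14; units ≡ 5, 1 (mod 8); ε·ε+αω+βω = 0·0+-30·0+-14·1 ≡ 0  ⇒  (a,b)_2 = +1.
Ram(-1111443, -31) = {3, 17, 37, ∞}; no ℚ_3-point on the conic.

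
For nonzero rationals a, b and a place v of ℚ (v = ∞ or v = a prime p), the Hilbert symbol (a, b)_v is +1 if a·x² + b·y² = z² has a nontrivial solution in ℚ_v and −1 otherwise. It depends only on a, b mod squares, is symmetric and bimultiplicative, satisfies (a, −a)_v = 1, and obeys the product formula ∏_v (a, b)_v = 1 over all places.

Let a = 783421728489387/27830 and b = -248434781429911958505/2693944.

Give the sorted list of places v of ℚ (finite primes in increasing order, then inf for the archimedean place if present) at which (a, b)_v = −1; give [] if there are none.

Mod squares: a ≡ 74290, b ≡ -6463230. Check v ∈ {∞, 2, 3, 5, 11, 13, 17, 19, 23, 29}.
v=11: a=11^-2·(≡2), b=11^-4·(≡10) mod 11; (2|11)=-1, (10|11)=-1; (−1)^{-2·-4·5}·(-1)^-4·(-1)^-2 = +1.
v=∞: 74290 > 0 and -6463230 < 0  ⇒  (a,b)_∞ = +1.
v=19: a=19^1·(≡10), b=19^1·(≡6) mod 19; (10|19)=-1, (6|19)=+1; (−1)^{1·1·9}·(-1)^1·(+1)^1 = +1.
v=29: a=29^2·(≡19), b=29^3·(≡5) mod 29; (19|29)=-1, (5|29)=+1; (−1)^{2·3·14}·(-1)^3·(+1)^2 = -1.
v=17: a=17^3·(≡8), b=17^3·(≡15) mod 17; (8|17)=+1, (15|17)=+1; (−1)^{3·3·8}·(+1)^3·(+1)^3 = +1.
v=23: a=23^-1·(≡7), b=23^-1·(≡16) mod 23; (7|23)=-1, (16|23)=+1; (−1)^{-1·-1·11}·(-1)^-1·(+1)^-1 = +1.
v=5: a=5^-1·(≡2), b=5^1·(≡1) mod 5; (2|5)=-1, (1|5)=+1; (−1)^{-1·1·2}·(-1)^1·(+1)^-1 = -1.
v=2: v_2(a)=-1, v_2(b)=-3; units ≡ 1, 1 (mod 8); ε·ε+αω+βω = 0·0+-1·0+-3·0 ≡ 0  ⇒  (a,b)_2 = +1.
v=13: a=13^2·(≡2), b=13^2·(≡6) mod 13; (2|13)=-1, (6|13)=-1; (−1)^{2·2·6}·(-1)^2·(-1)^2 = +1.
v=3: a=3^10·(≡1), b=3^17·(≡1) mod 3; (1|3)=+1, (1|3)=+1; (−1)^{10·17·1}·(+1)^17·(+1)^10 = +1.
(74290, -6463230 / ℚ) ramifies at {5, 29}: a division algebra.

[5, 29]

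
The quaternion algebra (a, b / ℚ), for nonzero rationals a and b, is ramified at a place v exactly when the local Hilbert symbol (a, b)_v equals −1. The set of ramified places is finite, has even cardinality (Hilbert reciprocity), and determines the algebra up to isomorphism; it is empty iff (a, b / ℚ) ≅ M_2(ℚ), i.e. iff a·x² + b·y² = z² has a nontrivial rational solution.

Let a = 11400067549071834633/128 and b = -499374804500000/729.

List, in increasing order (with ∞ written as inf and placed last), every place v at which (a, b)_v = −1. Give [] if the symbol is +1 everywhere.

(a, b) ≡ (34034, -2) mod (ℚ^×)²; places V = {2, 3, 5, 7, 11, 13, 17, ∞}.
(a,b)_2: α=-7, β=5; u≡1, v≡7 (mod 8); ε(u)ε(v)=0·1, αω(v)=-7·0, βω(u)=5·0; sum ≡ 0  ⇒  +1.
(a,b)_11: α=3, u≡1; β=2, v≡3 (mod 11); (1|11)=+1, (3|11)=+1; sign (−1)^0·+1^2·+1^3 = +1.
(a,b)_17: α=3, u≡13; β=2, v≡13 (mod 17); (13|17)=+1, (13|17)=+1; sign (−1)^0·+1^2·+1^3 = +1.
(a,b)_3: α=4, u≡2; β=-6, v≡1 (mod 3); (2|3)=-1, (1|3)=+1; sign (−1)^0·-1^-6·+1^4 = +1.
(a,b)_∞: sgn(34034)=+, sgn(-2)=−, so +1.
(a,b)_13: α=7, u≡5; β=4, v≡7 (mod 13); (5|13)=-1, (7|13)=-1; sign (−1)^0·-1^4·-1^7 = -1.
(a,b)_5: α=0, u≡1; β=6, v≡3 (mod 5); (1|5)=+1, (3|5)=-1; sign (−1)^0·+1^6·-1^0 = +1.
(a,b)_7: α=3, u≡2; β=0, v≡5 (mod 7); (2|7)=+1, (5|7)=-1; sign (−1)^0·+1^0·-1^3 = -1.
|Ram(34034, -2)| = 2, even; anisotropic at {7, 13}.

[7, 13]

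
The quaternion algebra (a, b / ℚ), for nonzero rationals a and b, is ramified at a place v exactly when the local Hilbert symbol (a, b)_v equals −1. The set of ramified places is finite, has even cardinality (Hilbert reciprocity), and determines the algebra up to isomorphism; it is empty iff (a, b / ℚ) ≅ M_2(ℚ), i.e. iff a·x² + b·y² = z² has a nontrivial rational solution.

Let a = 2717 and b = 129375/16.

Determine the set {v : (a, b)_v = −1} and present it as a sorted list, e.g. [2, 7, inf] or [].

(a, b) ≡ (2717, 23) mod (ℚ^×)²; places V = {2, 3, 5, 11, 13, 19, 23, ∞}.
(a,b)_3: α=0, u≡2; β=2, v≡2 (mod 3); (2|3)=-1, (2|3)=-1; sign (−1)^0·-1^2·-1^0 = +1.
(a,b)_11: α=1, u≡5; β=0, v≡3 (mod 11); (5|11)=+1, (3|11)=+1; sign (−1)^0·+1^0·+1^1 = +1.
(a,b)_23: α=0, u≡3; β=1, v≡8 (mod 23); (3|23)=+1, (8|23)=+1; sign (−1)^0·+1^1·+1^0 = +1.
(a,b)_∞: sgn(2717)=+, sgn(23)=+, so +1.
(a,b)_13: α=1, u≡1; β=0, v≡4 (mod 13); (1|13)=+1, (4|13)=+1; sign (−1)^0·+1^0·+1^1 = +1.
(a,b)_5: α=0, u≡2; β=4, v≡2 (mod 5); (2|5)=-1, (2|5)=-1; sign (−1)^0·-1^4·-1^0 = +1.
(a,b)_19: α=1, u≡10; β=0, v≡5 (mod 19); (10|19)=-1, (5|19)=+1; sign (−1)^0·-1^0·+1^1 = +1.
(a,b)_2: α=0, β=-4; u≡5, v≡7 (mod 8); ε(u)ε(v)=0·1, αω(v)=0·0, βω(u)=-4·1; sum ≡ 0  ⇒  +1.
Ram(a, b) = ∅: the form 2717·x² + 23·y² − z² is isotropic over every ℚ_v, so by Hasse–Minkowski it is isotropic over ℚ.

[]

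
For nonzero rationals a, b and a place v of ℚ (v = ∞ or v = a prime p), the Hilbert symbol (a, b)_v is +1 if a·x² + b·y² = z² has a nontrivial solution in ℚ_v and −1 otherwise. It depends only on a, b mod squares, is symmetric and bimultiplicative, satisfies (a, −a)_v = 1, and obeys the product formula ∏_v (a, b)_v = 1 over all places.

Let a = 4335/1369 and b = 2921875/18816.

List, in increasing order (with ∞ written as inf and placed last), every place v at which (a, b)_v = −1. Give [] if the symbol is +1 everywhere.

Mod squares: a ≡ 15, b ≡ 1122. Check v ∈ {∞, 2, 3, 5, 7, 11, 17, 37}.
v=3: a=3^1·(≡2), b=3^-1·(≡2) mod 3; (2|3)=-1, (2|3)=-1; (−1)^{1·-1·1}·(-1)^-1·(-1)^1 = -1.
v=37: a=37^-2·(≡6), b=37^0·(≡27) mod 37; (6|37)=-1, (27|37)=+1; (−1)^{-2·0·18}·(-1)^0·(+1)^-2 = +1.
v=11: a=11^0·(≡9), b=11^1·(≡5) mod 11; (9|11)=+1, (5|11)=+1; (−1)^{0·1·5}·(+1)^1·(+1)^0 = +1.
v=∞: 15 > 0 and 1122 > 0  ⇒  (a,b)_∞ = +1.
v=17: a=17^2·(≡13), b=17^1·(≡4) mod 17; (13|17)=+1, (4|17)=+1; (−1)^{2·1·8}·(+1)^1·(+1)^2 = +1.
v=7: a=7^0·(≡4), b=7^-2·(≡2) mod 7; (4|7)=+1, (2|7)=+1; (−1)^{0·-2·3}·(+1)^-2·(+1)^0 = +1.
v=2: v_2(a)=0, v_2(b)=-7; units ≡ 7, 1 (mod 8); ε·ε+αω+βω = 1·0+0·0+-7·0 ≡ 0  ⇒  (a,b)_2 = +1.
v=5: a=5^1·(≡3), b=5^6·(≡2) mod 5; (3|5)=-1, (2|5)=-1; (−1)^{1·6·2}·(-1)^6·(-1)^1 = -1.
|Ram(15, 1122)| = 2, even; anisotropic at {3, 5}.

[3, 5]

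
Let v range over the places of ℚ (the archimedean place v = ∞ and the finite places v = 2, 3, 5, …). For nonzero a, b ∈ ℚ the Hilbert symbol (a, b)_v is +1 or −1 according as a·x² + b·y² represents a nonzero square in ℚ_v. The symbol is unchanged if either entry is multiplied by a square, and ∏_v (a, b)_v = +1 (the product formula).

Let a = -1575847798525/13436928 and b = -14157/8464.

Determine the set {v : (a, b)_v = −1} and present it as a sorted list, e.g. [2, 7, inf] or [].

[23, inf]

Mod squares: a ≡ -71162, b ≡ -13. Check v ∈ {∞, 2, 3, 5, 7, 11, 13, 17, 23}.
v=11: a=11^6·(≡10), b=11^2·(≡3) mod 11; (10|11)=-1, (3|11)=+1; (−1)^{6·2·5}·(-1)^2·(+1)^6 = +1.
v=13: a=13^1·(≡10), b=13^1·(≡3) mod 13; (10|13)=+1, (3|13)=+1; (−1)^{1·1·6}·(+1)^1·(+1)^1 = +1.
v=23: a=23^1·(≡5), b=23^-2·(≡5) mod 23; (5|23)=-1, (5|23)=-1; (−1)^{1·-2·11}·(-1)^-2·(-1)^1 = -1.
v=17: a=17^1·(≡16), b=17^0·(≡15) mod 17; (16|17)=+1, (15|17)=+1; (−1)^{1·0·8}·(+1)^0·(+1)^1 = +1.
v=3: a=3^-8·(≡1), b=3^2·(≡2) mod 3; (1|3)=+1, (2|3)=-1; (−1)^{-8·2·1}·(+1)^2·(-1)^-8 = +1.
v=7: a=7^1·(≡3), b=7^0·(≡4) mod 7; (3|7)=-1, (4|7)=+1; (−1)^{1·0·3}·(-1)^0·(+1)^1 = +1.
v=2: v_2(a)=-11, v_2(b)=-4; units ≡ 3, 3 (mod 8); ε·ε+αω+βω = 1·1+-11·1+-4·1 ≡ 0  ⇒  (a,b)_2 = +1.
v=∞: -71162 < 0 and -13 < 0  ⇒  (a,b)_∞ = -1.
v=5: a=5^2·(≡3), b=5^0·(≡2) mod 5; (3|5)=-1, (2|5)=-1; (−1)^{2·0·2}·(-1)^0·(-1)^2 = +1.
Ram(-71162, -13) = {23, ∞}; no ℚ_23-point on the conic.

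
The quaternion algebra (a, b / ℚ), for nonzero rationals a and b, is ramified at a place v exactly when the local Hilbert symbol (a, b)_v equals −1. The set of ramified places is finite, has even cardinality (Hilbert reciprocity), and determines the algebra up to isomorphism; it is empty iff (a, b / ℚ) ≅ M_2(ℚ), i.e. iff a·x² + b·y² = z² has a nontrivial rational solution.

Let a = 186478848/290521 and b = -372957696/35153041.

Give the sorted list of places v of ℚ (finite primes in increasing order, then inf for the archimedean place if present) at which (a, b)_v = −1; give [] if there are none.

[]

(a, b) ≡ (17, -34) mod (ℚ^×)²; places V = {2, 3, 7, 11, 17, 23, ∞}.
(a,b)_11: α=-2, u≡2; β=-4, v≡7 (mod 11); (2|11)=-1, (7|11)=-1; sign (−1)^0·-1^-4·-1^-2 = +1.
(a,b)_17: α=1, u≡16; β=1, v≡1 (mod 17); (16|17)=+1, (1|17)=+1; sign (−1)^0·+1^1·+1^1 = +1.
(a,b)_3: α=4, u≡2; β=4, v≡2 (mod 3); (2|3)=-1, (2|3)=-1; sign (−1)^0·-1^4·-1^4 = +1.
(a,b)_2: α=8, β=9; u≡1, v≡7 (mod 8); ε(u)ε(v)=0·1, αω(v)=8·0, βω(u)=9·0; sum ≡ 0  ⇒  +1.
(a,b)_7: α=-4, u≡5; β=-4, v≡2 (mod 7); (5|7)=-1, (2|7)=+1; sign (−1)^0·-1^-4·+1^-4 = +1.
(a,b)_23: α=2, u≡19; β=2, v≡9 (mod 23); (19|23)=-1, (9|23)=+1; sign (−1)^0·-1^2·+1^2 = +1.
(a,b)_∞: sgn(17)=+, sgn(-34)=−, so +1.
Ram(a, b) = ∅: the form 17·x² + -34·y² − z² is isotropic over every ℚ_v, so by Hasse–Minkowski it is isotropic over ℚ.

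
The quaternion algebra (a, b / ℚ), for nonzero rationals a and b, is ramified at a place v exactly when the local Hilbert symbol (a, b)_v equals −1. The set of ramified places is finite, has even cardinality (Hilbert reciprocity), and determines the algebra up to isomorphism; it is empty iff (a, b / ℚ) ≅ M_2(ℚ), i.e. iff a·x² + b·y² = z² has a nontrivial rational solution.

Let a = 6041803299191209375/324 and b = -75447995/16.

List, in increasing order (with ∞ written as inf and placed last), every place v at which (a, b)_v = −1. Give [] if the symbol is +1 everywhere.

(a, b) ≡ (101935, -1539755) mod (ℚ^×)²; places V = {2, 3, 5, 7, 19, 29, 37, 41, ∞}.
(a,b)_29: α=3, u≡16; β=1, v≡5 (mod 29); (16|29)=+1, (5|29)=+1; sign (−1)^0·+1^1·+1^3 = +1.
(a,b)_∞: sgn(101935)=+, sgn(-1539755)=−, so +1.
(a,b)_5: α=5, u≡3; β=1, v≡1 (mod 5); (3|5)=-1, (1|5)=+1; sign (−1)^0·-1^1·+1^5 = -1.
(a,b)_19: α=1, u≡5; β=0, v≡7 (mod 19); (5|19)=+1, (7|19)=+1; sign (−1)^0·+1^0·+1^1 = +1.
(a,b)_2: α=-2, β=-4; u≡7, v≡5 (mod 8); ε(u)ε(v)=1·0, αω(v)=-2·1, βω(u)=-4·0; sum ≡ 0  ⇒  +1.
(a,b)_37: α=3, u≡22; β=1, v≡26 (mod 37); (22|37)=-1, (26|37)=+1; sign (−1)^0·-1^1·+1^3 = -1.
(a,b)_3: α=-4, u≡1; β=0, v≡1 (mod 3); (1|3)=+1, (1|3)=+1; sign (−1)^0·+1^0·+1^-4 = +1.
(a,b)_7: α=2, u≡4; β=3, v≡5 (mod 7); (4|7)=+1, (5|7)=-1; sign (−1)^0·+1^3·-1^2 = +1.
(a,b)_41: α=2, u≡36; β=1, v≡21 (mod 41); (36|41)=+1, (21|41)=+1; sign (−1)^0·+1^1·+1^2 = +1.
Ram(101935, -1539755) = {5, 37}; no ℚ_5-point on the conic.

[5, 37]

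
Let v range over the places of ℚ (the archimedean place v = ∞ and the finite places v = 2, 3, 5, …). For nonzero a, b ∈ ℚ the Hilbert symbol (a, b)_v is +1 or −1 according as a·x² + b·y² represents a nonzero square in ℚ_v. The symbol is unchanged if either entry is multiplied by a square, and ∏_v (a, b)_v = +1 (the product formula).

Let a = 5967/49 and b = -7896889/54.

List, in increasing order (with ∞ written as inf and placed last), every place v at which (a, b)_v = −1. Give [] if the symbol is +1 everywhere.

[17, 23]

(a, b) ≡ (663, -19734) mod (ℚ^×)²; places V = {2, 3, 7, 11, 13, 17, 23, ∞}.
(a,b)_13: α=1, u≡3; β=1, v≡12 (mod 13); (3|13)=+1, (12|13)=+1; sign (−1)^0·+1^1·+1^1 = +1.
(a,b)_3: α=3, u≡2; β=-3, v≡1 (mod 3); (2|3)=-1, (1|3)=+1; sign (−1)^1·-1^-3·+1^3 = +1.
(a,b)_17: α=1, u≡3; β=0, v≡12 (mod 17); (3|17)=-1, (12|17)=-1; sign (−1)^0·-1^0·-1^1 = -1.
(a,b)_11: α=0, u≡1; β=1, v≡6 (mod 11); (1|11)=+1, (6|11)=-1; sign (−1)^0·+1^1·-1^0 = +1.
(a,b)_23: α=0, u≡11; β=1, v≡3 (mod 23); (11|23)=-1, (3|23)=+1; sign (−1)^0·-1^1·+1^0 = -1.
(a,b)_∞: sgn(663)=+, sgn(-19734)=−, so +1.
(a,b)_7: α=-2, u≡3; β=4, v≡3 (mod 7); (3|7)=-1, (3|7)=-1; sign (−1)^0·-1^4·-1^-2 = +1.
(a,b)_2: α=0, β=-1; u≡7, v≡5 (mod 8); ε(u)ε(v)=1·0, αω(v)=0·1, βω(u)=-1·0; sum ≡ 0  ⇒  +1.
Ram(663, -19734) = {17, 23}; no ℚ_17-point on the conic.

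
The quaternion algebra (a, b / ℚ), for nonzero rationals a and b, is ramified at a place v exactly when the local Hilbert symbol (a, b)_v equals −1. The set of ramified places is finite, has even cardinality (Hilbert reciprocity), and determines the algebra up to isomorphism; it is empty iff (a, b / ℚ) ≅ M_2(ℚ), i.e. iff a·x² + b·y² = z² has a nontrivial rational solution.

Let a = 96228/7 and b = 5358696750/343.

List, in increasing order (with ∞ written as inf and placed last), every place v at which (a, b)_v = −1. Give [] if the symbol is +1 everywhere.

Mod squares: a ≡ 231, b ≡ 210. Check v ∈ {∞, 2, 3, 5, 7, 11}.
v=5: a=5^0·(≡4), b=5^3·(≡3) mod 5; (4|5)=+1, (3|5)=-1; (−1)^{0·3·2}·(+1)^3·(-1)^0 = +1.
v=7: a=7^-1·(≡6), b=7^-3·(≡1) mod 7; (6|7)=-1, (1|7)=+1; (−1)^{-1·-3·3}·(-1)^-3·(+1)^-1 = +1.
v=3: a=3^7·(≡2), b=3^11·(≡1) mod 3; (2|3)=-1, (1|3)=+1; (−1)^{7·11·1}·(-1)^11·(+1)^7 = +1.
v=∞: 231 > 0 and 210 > 0  ⇒  (a,b)_∞ = +1.
v=11: a=11^1·(≡2), b=11^2·(≡1) mod 11; (2|11)=-1, (1|11)=+1; (−1)^{1·2·5}·(-1)^2·(+1)^1 = +1.
v=2: v_2(a)=2, v_2(b)=1; units ≡ 7, 1 (mod 8); ε·ε+αω+βω = 1·0+2·0+1·0 ≡ 0  ⇒  (a,b)_2 = +1.
Ram(a, b) = ∅: the form 231·x² + 210·y² − z² is isotropic over every ℚ_v, so by Hasse–Minkowski it is isotropic over ℚ.

[]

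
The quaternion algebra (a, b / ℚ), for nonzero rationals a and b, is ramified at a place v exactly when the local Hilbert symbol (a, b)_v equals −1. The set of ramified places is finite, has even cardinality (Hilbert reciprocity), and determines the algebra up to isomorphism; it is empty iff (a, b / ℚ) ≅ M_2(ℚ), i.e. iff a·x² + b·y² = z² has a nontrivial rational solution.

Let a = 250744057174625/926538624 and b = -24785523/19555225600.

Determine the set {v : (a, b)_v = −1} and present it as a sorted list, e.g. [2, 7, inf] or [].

[2, 5]

(a, b) ≡ (8510, -1147) mod (ℚ^×)²; places V = {2, 3, 5, 7, 11, 17, 19, 23, 29, 31, 37, ∞}.
(a,b)_29: α=2, u≡1; β=0, v≡13 (mod 29); (1|29)=+1, (13|29)=+1; sign (−1)^0·+1^0·+1^2 = +1.
(a,b)_37: α=3, u≡31; β=1, v≡15 (mod 37); (31|37)=-1, (15|37)=-1; sign (−1)^0·-1^1·-1^3 = +1.
(a,b)_17: α=-2, u≡10; β=0, v≡13 (mod 17); (10|17)=-1, (13|17)=+1; sign (−1)^0·-1^0·+1^-2 = +1.
(a,b)_7: α=2, u≡3; β=4, v≡2 (mod 7); (3|7)=-1, (2|7)=+1; sign (−1)^0·-1^4·+1^2 = +1.
(a,b)_5: α=3, u≡3; β=-2, v≡3 (mod 5); (3|5)=-1, (3|5)=-1; sign (−1)^0·-1^-2·-1^3 = -1.
(a,b)_3: α=-2, u≡2; β=2, v≡2 (mod 3); (2|3)=-1, (2|3)=-1; sign (−1)^0·-1^2·-1^-2 = +1.
(a,b)_31: α=2, u≡8; β=1, v≡19 (mod 31); (8|31)=+1, (19|31)=+1; sign (−1)^0·+1^1·+1^2 = +1.
(a,b)_2: α=-7, β=-12; u≡7, v≡5 (mod 8); ε(u)ε(v)=1·0, αω(v)=-7·1, βω(u)=-12·0; sum ≡ 1  ⇒  -1.
(a,b)_11: α=-2, u≡7; β=0, v≡2 (mod 11); (7|11)=-1, (2|11)=-1; sign (−1)^0·-1^0·-1^-2 = +1.
(a,b)_23: α=-1, u≡16; β=-2, v≡2 (mod 23); (16|23)=+1, (2|23)=+1; sign (−1)^0·+1^-2·+1^-1 = +1.
(a,b)_∞: sgn(8510)=+, sgn(-1147)=−, so +1.
(a,b)_19: α=0, u≡1; β=-2, v≡10 (mod 19); (1|19)=+1, (10|19)=-1; sign (−1)^0·+1^-2·-1^0 = +1.
|Ram(8510, -1147)| = 2, even; anisotropic at {2, 5}.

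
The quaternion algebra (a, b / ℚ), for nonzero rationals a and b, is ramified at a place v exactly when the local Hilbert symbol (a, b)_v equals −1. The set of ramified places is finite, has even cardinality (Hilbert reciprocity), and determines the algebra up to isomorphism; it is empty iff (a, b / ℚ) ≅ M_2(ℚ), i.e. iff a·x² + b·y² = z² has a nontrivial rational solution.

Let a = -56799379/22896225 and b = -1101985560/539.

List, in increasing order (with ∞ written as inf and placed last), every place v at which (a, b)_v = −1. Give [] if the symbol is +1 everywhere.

[2, 13, 19, inf]

Mod squares: a ≡ -19, b ≡ -461890. Check v ∈ {∞, 2, 3, 5, 7, 11, 13, 17, 19, 29}.
v=3: a=3^-2·(≡2), b=3^8·(≡2) mod 3; (2|3)=-1, (2|3)=-1; (−1)^{-2·8·1}·(-1)^8·(-1)^-2 = +1.
v=19: a=19^3·(≡13), b=19^1·(≡12) mod 19; (13|19)=-1, (12|19)=-1; (−1)^{3·1·9}·(-1)^1·(-1)^3 = -1.
v=29: a=29^-2·(≡11), b=29^0·(≡5) mod 29; (11|29)=-1, (5|29)=+1; (−1)^{-2·0·14}·(-1)^0·(+1)^-2 = +1.
v=11: a=11^-2·(≡4), b=11^-1·(≡10) mod 11; (4|11)=+1, (10|11)=-1; (−1)^{-2·-1·5}·(+1)^-1·(-1)^-2 = +1.
v=∞: -19 < 0 and -461890 < 0  ⇒  (a,b)_∞ = -1.
v=13: a=13^2·(≡11), b=13^1·(≡3) mod 13; (11|13)=-1, (3|13)=+1; (−1)^{2·1·6}·(-1)^1·(+1)^2 = -1.
v=7: a=7^2·(≡4), b=7^-2·(≡6) mod 7; (4|7)=+1, (6|7)=-1; (−1)^{2·-2·3}·(+1)^-2·(-1)^2 = +1.
v=5: a=5^-2·(≡4), b=5^1·(≡2) mod 5; (4|5)=+1, (2|5)=-1; (−1)^{-2·1·2}·(+1)^1·(-1)^-2 = +1.
v=17: a=17^0·(≡4), b=17^1·(≡13) mod 17; (4|17)=+1, (13|17)=+1; (−1)^{0·1·8}·(+1)^1·(+1)^0 = +1.
v=2: v_2(a)=0, v_2(b)=3; units ≡ 5, 7 (mod 8); ε·ε+αω+βω = 0·1+0·0+3·1 ≡ 1  ⇒  (a,b)_2 = -1.
|Ram(-19, -461890)| = 4, even; anisotropic at {2, 13, 19, ∞}.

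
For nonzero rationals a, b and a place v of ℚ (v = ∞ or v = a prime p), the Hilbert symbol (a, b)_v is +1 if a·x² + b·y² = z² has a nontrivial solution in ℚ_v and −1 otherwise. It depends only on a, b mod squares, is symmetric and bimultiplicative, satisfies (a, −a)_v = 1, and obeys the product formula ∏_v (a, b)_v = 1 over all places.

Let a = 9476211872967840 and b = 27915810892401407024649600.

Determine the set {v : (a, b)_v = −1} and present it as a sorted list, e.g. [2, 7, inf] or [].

(a, b) ≡ (10010, 6006) mod (ℚ^×)²; places V = {2, 3, 5, 7, 11, 13, ∞}.
(a,b)_2: α=5, β=7; u≡5, v≡3 (mod 8); ε(u)ε(v)=0·1, αω(v)=5·1, βω(u)=7·1; sum ≡ 0  ⇒  +1.
(a,b)_7: α=3, u≡4; β=7, v≡4 (mod 7); (4|7)=+1, (4|7)=+1; sign (−1)^1·+1^7·+1^3 = -1.
(a,b)_13: α=3, u≡1; β=5, v≡2 (mod 13); (1|13)=+1, (2|13)=-1; sign (−1)^0·+1^5·-1^3 = -1.
(a,b)_∞: sgn(10010)=+, sgn(6006)=+, so +1.
(a,b)_11: α=3, u≡8; β=5, v≡7 (mod 11); (8|11)=-1, (7|11)=-1; sign (−1)^1·-1^5·-1^3 = -1.
(a,b)_3: α=10, u≡2; β=11, v≡1 (mod 3); (2|3)=-1, (1|3)=+1; sign (−1)^0·-1^11·+1^10 = -1.
(a,b)_5: α=1, u≡3; β=2, v≡4 (mod 5); (3|5)=-1, (4|5)=+1; sign (−1)^0·-1^2·+1^1 = +1.
|Ram(10010, 6006)| = 4, even; anisotropic at {3, 7, 11, 13}.

[3, 7, 11, 13]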